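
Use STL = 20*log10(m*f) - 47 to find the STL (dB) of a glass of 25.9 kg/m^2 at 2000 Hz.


Mass law: STL = 20 * log10(m * f) - 47
  m * f = 25.9 * 2000 = 51800
  log10(51800) = 4.71433
  STL = 20 * 4.71433 - 47 = 94.2866 - 47 = 47.3 dB

47.3 dB


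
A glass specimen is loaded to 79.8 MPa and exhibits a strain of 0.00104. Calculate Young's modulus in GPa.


Young's modulus: E = stress / strain
  E = 79.8 MPa / 0.00104 = 76730.77 MPa
Convert to GPa: 76730.77 / 1000 = 76.73 GPa

76.73 GPa


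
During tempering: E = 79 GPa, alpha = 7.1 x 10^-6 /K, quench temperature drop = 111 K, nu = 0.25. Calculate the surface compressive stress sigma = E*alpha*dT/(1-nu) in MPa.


Tempering stress: sigma = E * alpha * dT / (1 - nu)
  E (MPa) = 79 * 1000 = 79000
  Numerator = 79000 * (7.1 x 10^-6) * 111 = 62.2599
  Denominator = 1 - 0.25 = 0.75
  sigma = 62.2599 / 0.75 = 83.0 MPa

83.0 MPa


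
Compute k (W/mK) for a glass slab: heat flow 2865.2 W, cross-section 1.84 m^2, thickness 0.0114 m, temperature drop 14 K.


Fourier's law rearranged: k = Q * t / (A * dT)
  Numerator = 2865.2 * 0.0114 = 32.66328
  Denominator = 1.84 * 14 = 25.76
  k = 32.66328 / 25.76 = 1.268 W/mK

1.268 W/mK


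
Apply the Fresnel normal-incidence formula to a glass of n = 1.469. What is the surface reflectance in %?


Fresnel reflectance at normal incidence:
  R = ((n - 1)/(n + 1))^2
  (n - 1)/(n + 1) = (1.469 - 1)/(1.469 + 1) = 0.189955
  R = 0.189955^2 = 0.0360829
  R(%) = 0.0360829 * 100 = 3.608%

3.608%


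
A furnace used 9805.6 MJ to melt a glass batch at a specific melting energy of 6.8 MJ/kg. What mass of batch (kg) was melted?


Rearrange E = m * s for m:
  m = E / s
  m = 9805.6 / 6.8 = 1442.0 kg

1442.0 kg


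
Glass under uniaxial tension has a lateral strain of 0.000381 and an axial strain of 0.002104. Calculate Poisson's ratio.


Poisson's ratio: nu = lateral strain / axial strain
  nu = 0.000381 / 0.002104 = 0.1811

0.1811


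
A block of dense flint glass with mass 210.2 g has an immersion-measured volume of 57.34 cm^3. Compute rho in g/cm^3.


Use the definition of density:
  rho = mass / volume
  rho = 210.2 / 57.34 = 3.666 g/cm^3

3.666 g/cm^3


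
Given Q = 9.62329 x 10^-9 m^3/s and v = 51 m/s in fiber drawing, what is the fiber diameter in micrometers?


Cross-sectional area from continuity:
  A = Q / v = 9.62329 x 10^-9 / 51 = 1.88692 x 10^-10 m^2
Diameter from circular cross-section:
  d = sqrt(4A / pi) * 10^6 (m -> um)
  d = sqrt(4 * 1.88692 x 10^-10 / pi) * 10^6 = 15.5 um

15.5 um


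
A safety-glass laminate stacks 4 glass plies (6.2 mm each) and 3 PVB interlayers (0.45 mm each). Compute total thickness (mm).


Total thickness = glass contribution + PVB contribution
  Glass: 4 * 6.2 = 24.8 mm
  PVB: 3 * 0.45 = 1.35 mm
  Total = 24.8 + 1.35 = 26.15 mm

26.15 mm


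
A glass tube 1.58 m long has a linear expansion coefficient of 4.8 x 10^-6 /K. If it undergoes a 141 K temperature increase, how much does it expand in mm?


Thermal expansion formula: dL = alpha * L0 * dT
  dL = (4.8 x 10^-6) * 1.58 * 141 = 0.00106934 m
Convert to mm: 0.00106934 * 1000 = 1.0693 mm

1.0693 mm


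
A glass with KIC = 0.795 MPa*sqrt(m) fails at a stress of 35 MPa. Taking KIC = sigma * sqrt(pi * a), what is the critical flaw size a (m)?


Rearrange KIC = sigma * sqrt(pi * a):
  sqrt(pi * a) = KIC / sigma
  sqrt(pi * a) = 0.795 / 35 = 0.022714
  a = (KIC / sigma)^2 / pi
  a = 0.022714^2 / pi = 0.0001642 m

0.0001642 m


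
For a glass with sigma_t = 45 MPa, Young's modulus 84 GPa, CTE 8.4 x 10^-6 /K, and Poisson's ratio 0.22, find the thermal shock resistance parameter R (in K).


Thermal shock resistance: R = sigma * (1 - nu) / (E * alpha)
  Numerator = 45 * (1 - 0.22) = 35.1
  Denominator = 84 * 1000 * (8.4 x 10^-6) = 0.7056
  R = 35.1 / 0.7056 = 49.7 K

49.7 K


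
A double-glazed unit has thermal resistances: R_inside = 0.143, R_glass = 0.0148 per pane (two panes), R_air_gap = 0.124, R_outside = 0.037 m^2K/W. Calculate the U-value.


Total thermal resistance (series):
  R_total = R_in + R_glass + R_air + R_glass + R_out
  R_total = 0.143 + 0.0148 + 0.124 + 0.0148 + 0.037 = 0.3336 m^2K/W
U-value = 1 / R_total = 1 / 0.3336 = 2.998 W/m^2K

2.998 W/m^2K


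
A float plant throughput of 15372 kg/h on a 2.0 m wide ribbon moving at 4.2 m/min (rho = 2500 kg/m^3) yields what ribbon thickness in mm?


Ribbon cross-section from mass balance:
  Volume rate = throughput / density = 15372 / 2500 = 6.1488 m^3/h
  thickness = volume rate / (speed * 60 * width), i.e.
  thickness = throughput / (60 * speed * width * density) * 1000
  thickness = 15372 / (60 * 4.2 * 2.0 * 2500) * 1000 = 12.2 mm

12.2 mm


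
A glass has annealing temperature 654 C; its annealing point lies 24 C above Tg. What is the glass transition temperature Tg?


Rearrange T_anneal = Tg + offset for Tg:
  Tg = T_anneal - offset = 654 - 24 = 630 C

630 C


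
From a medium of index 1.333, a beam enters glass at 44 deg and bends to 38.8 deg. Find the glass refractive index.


Apply Snell's law: n1 * sin(theta1) = n2 * sin(theta2)
  n2 = n1 * sin(theta1) / sin(theta2)
  sin(44) = 0.694658
  sin(38.8) = 0.626604
  n2 = 1.333 * 0.694658 / 0.626604 = 1.4778

1.4778


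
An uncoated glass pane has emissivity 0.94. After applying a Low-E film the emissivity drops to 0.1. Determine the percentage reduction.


Percentage reduction = (1 - coated/uncoated) * 100
  Ratio = 0.1 / 0.94 = 0.1064
  Reduction = (1 - 0.1064) * 100 = 89.4%

89.4%


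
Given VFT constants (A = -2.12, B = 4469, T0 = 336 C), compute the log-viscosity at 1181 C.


VFT equation: log(eta) = A + B / (T - T0)
  T - T0 = 1181 - 336 = 845
  B / (T - T0) = 4469 / 845 = 5.289
  log(eta) = -2.12 + 5.289 = 3.169

3.169


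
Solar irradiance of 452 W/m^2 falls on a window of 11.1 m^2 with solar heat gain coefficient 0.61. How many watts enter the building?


Solar heat gain: Q = Area * SHGC * Irradiance
  Q = 11.1 * 0.61 * 452 = 3060.5 W

3060.5 W


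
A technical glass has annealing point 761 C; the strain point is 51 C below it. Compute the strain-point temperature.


Strain point = annealing point - difference:
  T_strain = 761 - 51 = 710 C

710 C


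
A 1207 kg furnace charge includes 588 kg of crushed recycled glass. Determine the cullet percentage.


Cullet ratio = (cullet mass / total batch mass) * 100
  Ratio = 588 / 1207 * 100 = 48.72%

48.72%


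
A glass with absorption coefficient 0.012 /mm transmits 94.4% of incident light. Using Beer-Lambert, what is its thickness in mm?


Rearrange T = exp(-alpha * thickness):
  thickness = -ln(T) / alpha
  T = 94.4/100 = 0.944
  ln(T) = -0.05763
  -ln(T) = 0.05763
  thickness = 0.05763 / 0.012 = 4.8 mm

4.8 mm


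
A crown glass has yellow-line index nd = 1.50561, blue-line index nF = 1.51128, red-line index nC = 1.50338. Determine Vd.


Abbe number formula: Vd = (nd - 1) / (nF - nC)
  nd - 1 = 1.50561 - 1 = 0.50561
  nF - nC = 1.51128 - 1.50338 = 0.0079
  Vd = 0.50561 / 0.0079 = 64.0

64.0


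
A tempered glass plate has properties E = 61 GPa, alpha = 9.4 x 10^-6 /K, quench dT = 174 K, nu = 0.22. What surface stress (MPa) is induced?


Tempering stress: sigma = E * alpha * dT / (1 - nu)
  E (MPa) = 61 * 1000 = 61000
  Numerator = 61000 * (9.4 x 10^-6) * 174 = 99.7716
  Denominator = 1 - 0.22 = 0.78
  sigma = 99.7716 / 0.78 = 127.9 MPa

127.9 MPa


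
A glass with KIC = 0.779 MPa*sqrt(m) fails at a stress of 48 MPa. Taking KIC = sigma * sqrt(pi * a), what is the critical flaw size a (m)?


Rearrange KIC = sigma * sqrt(pi * a):
  sqrt(pi * a) = KIC / sigma
  sqrt(pi * a) = 0.779 / 48 = 0.016229
  a = (KIC / sigma)^2 / pi
  a = 0.016229^2 / pi = 0.0000838 m

0.0000838 m


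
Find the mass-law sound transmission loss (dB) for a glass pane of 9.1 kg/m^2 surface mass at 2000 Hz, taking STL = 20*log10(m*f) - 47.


Mass law: STL = 20 * log10(m * f) - 47
  m * f = 9.1 * 2000 = 18200
  log10(18200) = 4.26007
  STL = 20 * 4.26007 - 47 = 85.2014 - 47 = 38.2 dB

38.2 dB


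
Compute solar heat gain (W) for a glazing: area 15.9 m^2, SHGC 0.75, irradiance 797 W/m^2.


Solar heat gain: Q = Area * SHGC * Irradiance
  Q = 15.9 * 0.75 * 797 = 9504.2 W

9504.2 W


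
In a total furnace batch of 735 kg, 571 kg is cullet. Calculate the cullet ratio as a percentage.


Cullet ratio = (cullet mass / total batch mass) * 100
  Ratio = 571 / 735 * 100 = 77.69%

77.69%


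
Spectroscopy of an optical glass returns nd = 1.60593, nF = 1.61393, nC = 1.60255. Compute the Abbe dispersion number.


Abbe number formula: Vd = (nd - 1) / (nF - nC)
  nd - 1 = 1.60593 - 1 = 0.60593
  nF - nC = 1.61393 - 1.60255 = 0.01138
  Vd = 0.60593 / 0.01138 = 53.25

53.25


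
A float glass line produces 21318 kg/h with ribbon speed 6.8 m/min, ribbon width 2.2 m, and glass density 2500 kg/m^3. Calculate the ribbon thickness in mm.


Ribbon cross-section from mass balance:
  Volume rate = throughput / density = 21318 / 2500 = 8.5272 m^3/h
  thickness = volume rate / (speed * 60 * width), i.e.
  thickness = throughput / (60 * speed * width * density) * 1000
  thickness = 21318 / (60 * 6.8 * 2.2 * 2500) * 1000 = 9.5 mm

9.5 mm


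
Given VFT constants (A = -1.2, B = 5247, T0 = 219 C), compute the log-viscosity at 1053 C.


VFT equation: log(eta) = A + B / (T - T0)
  T - T0 = 1053 - 219 = 834
  B / (T - T0) = 5247 / 834 = 6.291
  log(eta) = -1.2 + 6.291 = 5.091

5.091


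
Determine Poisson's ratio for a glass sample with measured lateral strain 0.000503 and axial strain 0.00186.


Poisson's ratio: nu = lateral strain / axial strain
  nu = 0.000503 / 0.00186 = 0.2704

0.2704


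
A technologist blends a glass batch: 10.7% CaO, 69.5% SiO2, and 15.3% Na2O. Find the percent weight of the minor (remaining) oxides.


Sum the three major oxides:
  SiO2 + Na2O + CaO = 69.5 + 15.3 + 10.7 = 95.5%
Subtract from 100%:
  Others = 100 - 95.5 = 4.5%

4.5%


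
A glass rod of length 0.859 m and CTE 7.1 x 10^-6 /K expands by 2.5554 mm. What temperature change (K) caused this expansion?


Rearrange dL = alpha * L0 * dT for dT:
  dT = dL / (alpha * L0)
  dL (m) = 2.5554 / 1000 = 0.0025554
  dT = 0.0025554 / ((7.1 x 10^-6) * 0.859) = 419.0 K

419.0 K


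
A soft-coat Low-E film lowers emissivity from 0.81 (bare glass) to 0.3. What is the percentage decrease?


Percentage reduction = (1 - coated/uncoated) * 100
  Ratio = 0.3 / 0.81 = 0.3704
  Reduction = (1 - 0.3704) * 100 = 63.0%

63.0%


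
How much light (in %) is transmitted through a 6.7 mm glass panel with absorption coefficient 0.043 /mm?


Beer-Lambert law: T = exp(-alpha * thickness)
  exponent = -0.043 * 6.7 = -0.2881
  T = exp(-0.2881) = 0.7497
  Percentage = 0.7497 * 100 = 74.97%

74.97%


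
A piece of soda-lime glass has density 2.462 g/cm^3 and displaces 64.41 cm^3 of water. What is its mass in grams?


Rearrange rho = m / V:
  m = rho * V
  m = 2.462 * 64.41 = 158.577 g

158.577 g


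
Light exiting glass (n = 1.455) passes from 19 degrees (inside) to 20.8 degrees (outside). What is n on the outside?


Apply Snell's law: n1 * sin(theta1) = n2 * sin(theta2)
  n2 = n1 * sin(theta1) / sin(theta2)
  sin(19) = 0.325568
  sin(20.8) = 0.355107
  n2 = 1.455 * 0.325568 / 0.355107 = 1.334

1.334


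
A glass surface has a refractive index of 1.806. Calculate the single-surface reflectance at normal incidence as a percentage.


Fresnel reflectance at normal incidence:
  R = ((n - 1)/(n + 1))^2
  (n - 1)/(n + 1) = (1.806 - 1)/(1.806 + 1) = 0.287242
  R = 0.287242^2 = 0.082508
  R(%) = 0.082508 * 100 = 8.251%

8.251%


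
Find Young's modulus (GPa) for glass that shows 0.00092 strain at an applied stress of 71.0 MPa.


Young's modulus: E = stress / strain
  E = 71.0 MPa / 0.00092 = 77173.91 MPa
Convert to GPa: 77173.91 / 1000 = 77.17 GPa

77.17 GPa


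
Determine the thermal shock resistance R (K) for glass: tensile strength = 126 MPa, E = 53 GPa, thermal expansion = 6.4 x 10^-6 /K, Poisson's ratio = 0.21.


Thermal shock resistance: R = sigma * (1 - nu) / (E * alpha)
  Numerator = 126 * (1 - 0.21) = 99.54
  Denominator = 53 * 1000 * (6.4 x 10^-6) = 0.3392
  R = 99.54 / 0.3392 = 293.5 K

293.5 K


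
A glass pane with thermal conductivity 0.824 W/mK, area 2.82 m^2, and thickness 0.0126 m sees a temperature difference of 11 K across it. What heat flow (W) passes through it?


Fourier's law: Q = k * A * dT / t
  Q = 0.824 * 2.82 * 11 / 0.0126
  Q = 25.56048 / 0.0126 = 2028.6 W

2028.6 W


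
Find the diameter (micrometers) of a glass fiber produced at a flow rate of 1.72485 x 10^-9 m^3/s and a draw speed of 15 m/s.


Cross-sectional area from continuity:
  A = Q / v = 1.72485 x 10^-9 / 15 = 1.1499 x 10^-10 m^2
Diameter from circular cross-section:
  d = sqrt(4A / pi) * 10^6 (m -> um)
  d = sqrt(4 * 1.1499 x 10^-10 / pi) * 10^6 = 12.1 um

12.1 um


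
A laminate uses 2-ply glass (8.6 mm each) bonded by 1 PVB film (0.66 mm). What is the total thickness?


Total thickness = glass contribution + PVB contribution
  Glass: 2 * 8.6 = 17.2 mm
  PVB: 1 * 0.66 = 0.66 mm
  Total = 17.2 + 0.66 = 17.86 mm

17.86 mm


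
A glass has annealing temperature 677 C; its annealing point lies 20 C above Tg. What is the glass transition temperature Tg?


Rearrange T_anneal = Tg + offset for Tg:
  Tg = T_anneal - offset = 677 - 20 = 657 C

657 C


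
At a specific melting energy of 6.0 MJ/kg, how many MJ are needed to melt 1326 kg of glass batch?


Total energy = mass * specific energy
  E = 1326 * 6.0 = 7956 MJ

7956 MJ


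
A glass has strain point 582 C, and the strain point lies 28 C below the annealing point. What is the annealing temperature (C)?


T_anneal = T_strain + gap:
  T_anneal = 582 + 28 = 610 C

610 C


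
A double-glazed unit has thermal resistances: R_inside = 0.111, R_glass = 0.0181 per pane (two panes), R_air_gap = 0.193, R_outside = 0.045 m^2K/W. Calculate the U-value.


Total thermal resistance (series):
  R_total = R_in + R_glass + R_air + R_glass + R_out
  R_total = 0.111 + 0.0181 + 0.193 + 0.0181 + 0.045 = 0.3852 m^2K/W
U-value = 1 / R_total = 1 / 0.3852 = 2.596 W/m^2K

2.596 W/m^2K


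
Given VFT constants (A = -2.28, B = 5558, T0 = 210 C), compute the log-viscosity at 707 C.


VFT equation: log(eta) = A + B / (T - T0)
  T - T0 = 707 - 210 = 497
  B / (T - T0) = 5558 / 497 = 11.183
  log(eta) = -2.28 + 11.183 = 8.903

8.903


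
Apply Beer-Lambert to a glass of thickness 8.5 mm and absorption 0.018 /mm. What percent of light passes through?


Beer-Lambert law: T = exp(-alpha * thickness)
  exponent = -0.018 * 8.5 = -0.153
  T = exp(-0.153) = 0.8581
  Percentage = 0.8581 * 100 = 85.81%

85.81%


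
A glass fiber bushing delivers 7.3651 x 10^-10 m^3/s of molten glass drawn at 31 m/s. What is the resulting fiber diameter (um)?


Cross-sectional area from continuity:
  A = Q / v = 7.3651 x 10^-10 / 31 = 2.375839 x 10^-11 m^2
Diameter from circular cross-section:
  d = sqrt(4A / pi) * 10^6 (m -> um)
  d = sqrt(4 * 2.375839 x 10^-11 / pi) * 10^6 = 5.5 um

5.5 um


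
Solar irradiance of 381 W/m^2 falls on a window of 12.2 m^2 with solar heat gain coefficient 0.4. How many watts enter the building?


Solar heat gain: Q = Area * SHGC * Irradiance
  Q = 12.2 * 0.4 * 381 = 1859.3 W

1859.3 W


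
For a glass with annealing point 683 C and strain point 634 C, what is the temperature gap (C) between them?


Gap = T_anneal - T_strain:
  gap = 683 - 634 = 49 C

49 C


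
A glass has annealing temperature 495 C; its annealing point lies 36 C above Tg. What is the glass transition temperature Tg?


Rearrange T_anneal = Tg + offset for Tg:
  Tg = T_anneal - offset = 495 - 36 = 459 C

459 C


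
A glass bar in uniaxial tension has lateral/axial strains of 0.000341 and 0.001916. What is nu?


Poisson's ratio: nu = lateral strain / axial strain
  nu = 0.000341 / 0.001916 = 0.178

0.178


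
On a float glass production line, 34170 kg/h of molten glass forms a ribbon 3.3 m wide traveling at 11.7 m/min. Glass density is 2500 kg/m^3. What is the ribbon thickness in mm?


Ribbon cross-section from mass balance:
  Volume rate = throughput / density = 34170 / 2500 = 13.668 m^3/h
  thickness = volume rate / (speed * 60 * width), i.e.
  thickness = throughput / (60 * speed * width * density) * 1000
  thickness = 34170 / (60 * 11.7 * 3.3 * 2500) * 1000 = 5.9 mm

5.9 mm


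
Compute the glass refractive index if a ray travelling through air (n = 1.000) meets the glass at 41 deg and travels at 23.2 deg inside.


Apply Snell's law: n1 * sin(theta1) = n2 * sin(theta2)
  n2 = n1 * sin(theta1) / sin(theta2)
  sin(41) = 0.656059
  sin(23.2) = 0.393942
  n2 = 1.000 * 0.656059 / 0.393942 = 1.6654

1.6654


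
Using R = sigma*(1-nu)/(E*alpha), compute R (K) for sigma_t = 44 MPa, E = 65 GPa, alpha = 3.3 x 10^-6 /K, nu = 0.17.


Thermal shock resistance: R = sigma * (1 - nu) / (E * alpha)
  Numerator = 44 * (1 - 0.17) = 36.52
  Denominator = 65 * 1000 * (3.3 x 10^-6) = 0.2145
  R = 36.52 / 0.2145 = 170.3 K

170.3 K


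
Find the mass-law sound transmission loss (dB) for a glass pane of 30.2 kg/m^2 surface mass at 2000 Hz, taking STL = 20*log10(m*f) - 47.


Mass law: STL = 20 * log10(m * f) - 47
  m * f = 30.2 * 2000 = 60400
  log10(60400) = 4.78104
  STL = 20 * 4.78104 - 47 = 95.6208 - 47 = 48.6 dB

48.6 dB


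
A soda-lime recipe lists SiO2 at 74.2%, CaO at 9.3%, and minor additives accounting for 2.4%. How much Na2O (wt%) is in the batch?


Pieces sum to 100%:
  Na2O = 100 - (SiO2 + CaO + others)
  Na2O = 100 - (74.2 + 9.3 + 2.4) = 14.1%

14.1%


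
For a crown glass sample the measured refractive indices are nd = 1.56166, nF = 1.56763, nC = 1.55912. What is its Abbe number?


Abbe number formula: Vd = (nd - 1) / (nF - nC)
  nd - 1 = 1.56166 - 1 = 0.56166
  nF - nC = 1.56763 - 1.55912 = 0.00851
  Vd = 0.56166 / 0.00851 = 66.0

66.0


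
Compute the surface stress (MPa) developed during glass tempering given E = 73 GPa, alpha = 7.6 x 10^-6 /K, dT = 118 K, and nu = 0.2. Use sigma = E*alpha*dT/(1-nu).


Tempering stress: sigma = E * alpha * dT / (1 - nu)
  E (MPa) = 73 * 1000 = 73000
  Numerator = 73000 * (7.6 x 10^-6) * 118 = 65.4664
  Denominator = 1 - 0.2 = 0.8
  sigma = 65.4664 / 0.8 = 81.8 MPa

81.8 MPa


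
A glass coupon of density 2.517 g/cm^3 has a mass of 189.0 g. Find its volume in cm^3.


Rearrange rho = m / V:
  V = m / rho
  V = 189.0 / 2.517 = 75.089 cm^3

75.089 cm^3


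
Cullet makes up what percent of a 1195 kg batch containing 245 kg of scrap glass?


Cullet ratio = (cullet mass / total batch mass) * 100
  Ratio = 245 / 1195 * 100 = 20.5%

20.5%


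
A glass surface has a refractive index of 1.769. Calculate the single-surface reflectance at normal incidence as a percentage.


Fresnel reflectance at normal incidence:
  R = ((n - 1)/(n + 1))^2
  (n - 1)/(n + 1) = (1.769 - 1)/(1.769 + 1) = 0.277718
  R = 0.277718^2 = 0.0771273
  R(%) = 0.0771273 * 100 = 7.713%

7.713%


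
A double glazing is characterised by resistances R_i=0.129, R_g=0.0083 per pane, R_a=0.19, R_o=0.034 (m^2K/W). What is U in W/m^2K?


Total thermal resistance (series):
  R_total = R_in + R_glass + R_air + R_glass + R_out
  R_total = 0.129 + 0.0083 + 0.19 + 0.0083 + 0.034 = 0.3696 m^2K/W
U-value = 1 / R_total = 1 / 0.3696 = 2.706 W/m^2K

2.706 W/m^2K


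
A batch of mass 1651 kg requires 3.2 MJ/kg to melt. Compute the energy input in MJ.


Total energy = mass * specific energy
  E = 1651 * 3.2 = 5283.2 MJ

5283.2 MJ


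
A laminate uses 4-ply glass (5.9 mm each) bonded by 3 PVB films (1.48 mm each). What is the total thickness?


Total thickness = glass contribution + PVB contribution
  Glass: 4 * 5.9 = 23.6 mm
  PVB: 3 * 1.48 = 4.44 mm
  Total = 23.6 + 4.44 = 28.04 mm

28.04 mm


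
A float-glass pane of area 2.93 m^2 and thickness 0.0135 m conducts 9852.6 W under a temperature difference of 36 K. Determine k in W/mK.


Fourier's law rearranged: k = Q * t / (A * dT)
  Numerator = 9852.6 * 0.0135 = 133.0101
  Denominator = 2.93 * 36 = 105.48
  k = 133.0101 / 105.48 = 1.261 W/mK

1.261 W/mK


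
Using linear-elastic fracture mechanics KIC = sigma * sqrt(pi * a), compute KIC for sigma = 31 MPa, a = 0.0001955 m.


Fracture toughness: KIC = sigma * sqrt(pi * a)
  pi * a = pi * 0.0001955 = 0.000614181
  sqrt(pi * a) = 0.024783
  KIC = 31 * 0.024783 = 0.768 MPa*sqrt(m)

0.768 MPa*sqrt(m)


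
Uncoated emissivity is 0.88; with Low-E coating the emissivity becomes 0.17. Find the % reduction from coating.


Percentage reduction = (1 - coated/uncoated) * 100
  Ratio = 0.17 / 0.88 = 0.1932
  Reduction = (1 - 0.1932) * 100 = 80.7%

80.7%


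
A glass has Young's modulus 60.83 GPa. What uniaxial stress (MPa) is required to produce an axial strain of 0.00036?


Rearrange E = sigma / epsilon:
  sigma = E * epsilon
  E (MPa) = 60.83 * 1000 = 60830
  sigma = 60830 * 0.00036 = 21.9 MPa

21.9 MPa


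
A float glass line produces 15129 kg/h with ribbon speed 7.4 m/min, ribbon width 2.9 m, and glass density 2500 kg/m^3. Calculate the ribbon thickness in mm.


Ribbon cross-section from mass balance:
  Volume rate = throughput / density = 15129 / 2500 = 6.0516 m^3/h
  thickness = volume rate / (speed * 60 * width), i.e.
  thickness = throughput / (60 * speed * width * density) * 1000
  thickness = 15129 / (60 * 7.4 * 2.9 * 2500) * 1000 = 4.7 mm

4.7 mm


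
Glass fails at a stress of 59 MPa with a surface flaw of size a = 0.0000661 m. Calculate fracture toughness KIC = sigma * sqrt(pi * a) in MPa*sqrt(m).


Fracture toughness: KIC = sigma * sqrt(pi * a)
  pi * a = pi * 0.0000661 = 0.000207659
  sqrt(pi * a) = 0.01441
  KIC = 59 * 0.01441 = 0.85 MPa*sqrt(m)

0.85 MPa*sqrt(m)


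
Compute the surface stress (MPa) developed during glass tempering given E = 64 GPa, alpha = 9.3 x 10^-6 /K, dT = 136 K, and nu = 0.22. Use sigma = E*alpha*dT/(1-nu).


Tempering stress: sigma = E * alpha * dT / (1 - nu)
  E (MPa) = 64 * 1000 = 64000
  Numerator = 64000 * (9.3 x 10^-6) * 136 = 80.9472
  Denominator = 1 - 0.22 = 0.78
  sigma = 80.9472 / 0.78 = 103.8 MPa

103.8 MPa


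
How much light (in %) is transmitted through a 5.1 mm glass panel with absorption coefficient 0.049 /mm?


Beer-Lambert law: T = exp(-alpha * thickness)
  exponent = -0.049 * 5.1 = -0.2499
  T = exp(-0.2499) = 0.7789
  Percentage = 0.7789 * 100 = 77.89%

77.89%


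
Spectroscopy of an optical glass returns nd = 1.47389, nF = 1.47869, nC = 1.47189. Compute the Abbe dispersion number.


Abbe number formula: Vd = (nd - 1) / (nF - nC)
  nd - 1 = 1.47389 - 1 = 0.47389
  nF - nC = 1.47869 - 1.47189 = 0.0068
  Vd = 0.47389 / 0.0068 = 69.69

69.69


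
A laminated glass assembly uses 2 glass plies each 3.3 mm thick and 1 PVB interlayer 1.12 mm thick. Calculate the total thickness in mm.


Total thickness = glass contribution + PVB contribution
  Glass: 2 * 3.3 = 6.6 mm
  PVB: 1 * 1.12 = 1.12 mm
  Total = 6.6 + 1.12 = 7.72 mm

7.72 mm


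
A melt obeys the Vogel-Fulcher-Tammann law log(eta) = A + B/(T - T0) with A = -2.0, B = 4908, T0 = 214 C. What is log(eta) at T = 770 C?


VFT equation: log(eta) = A + B / (T - T0)
  T - T0 = 770 - 214 = 556
  B / (T - T0) = 4908 / 556 = 8.827
  log(eta) = -2.0 + 8.827 = 6.827

6.827


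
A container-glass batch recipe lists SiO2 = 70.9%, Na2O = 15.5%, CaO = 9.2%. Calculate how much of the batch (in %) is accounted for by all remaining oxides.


Sum the three major oxides:
  SiO2 + Na2O + CaO = 70.9 + 15.5 + 9.2 = 95.6%
Subtract from 100%:
  Others = 100 - 95.6 = 4.4%

4.4%


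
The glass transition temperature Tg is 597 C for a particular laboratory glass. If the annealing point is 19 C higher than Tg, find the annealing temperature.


The annealing temperature is Tg plus the offset:
  T_anneal = 597 + 19 = 616 C

616 C


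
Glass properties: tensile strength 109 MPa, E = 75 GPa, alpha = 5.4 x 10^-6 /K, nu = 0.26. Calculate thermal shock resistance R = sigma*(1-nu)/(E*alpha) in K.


Thermal shock resistance: R = sigma * (1 - nu) / (E * alpha)
  Numerator = 109 * (1 - 0.26) = 80.66
  Denominator = 75 * 1000 * (5.4 x 10^-6) = 0.405
  R = 80.66 / 0.405 = 199.2 K

199.2 K


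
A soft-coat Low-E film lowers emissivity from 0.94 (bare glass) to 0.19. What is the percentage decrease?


Percentage reduction = (1 - coated/uncoated) * 100
  Ratio = 0.19 / 0.94 = 0.2021
  Reduction = (1 - 0.2021) * 100 = 79.8%

79.8%


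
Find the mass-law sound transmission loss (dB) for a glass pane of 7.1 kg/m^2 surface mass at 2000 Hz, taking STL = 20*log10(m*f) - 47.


Mass law: STL = 20 * log10(m * f) - 47
  m * f = 7.1 * 2000 = 14200
  log10(14200) = 4.15229
  STL = 20 * 4.15229 - 47 = 83.0458 - 47 = 36.0 dB

36.0 dB


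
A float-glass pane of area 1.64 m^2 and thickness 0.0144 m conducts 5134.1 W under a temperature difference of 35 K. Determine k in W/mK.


Fourier's law rearranged: k = Q * t / (A * dT)
  Numerator = 5134.1 * 0.0144 = 73.93104
  Denominator = 1.64 * 35 = 57.4
  k = 73.93104 / 57.4 = 1.288 W/mK

1.288 W/mK


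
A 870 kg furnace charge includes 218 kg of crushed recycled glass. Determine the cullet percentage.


Cullet ratio = (cullet mass / total batch mass) * 100
  Ratio = 218 / 870 * 100 = 25.06%

25.06%


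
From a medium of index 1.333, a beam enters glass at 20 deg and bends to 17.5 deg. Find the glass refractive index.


Apply Snell's law: n1 * sin(theta1) = n2 * sin(theta2)
  n2 = n1 * sin(theta1) / sin(theta2)
  sin(20) = 0.34202
  sin(17.5) = 0.300706
  n2 = 1.333 * 0.34202 / 0.300706 = 1.5161

1.5161


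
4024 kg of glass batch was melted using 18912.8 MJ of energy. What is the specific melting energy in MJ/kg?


Rearrange E = m * s for s:
  s = E / m
  s = 18912.8 / 4024 = 4.7 MJ/kg

4.7 MJ/kg


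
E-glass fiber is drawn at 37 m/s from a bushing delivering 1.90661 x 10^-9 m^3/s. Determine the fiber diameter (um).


Cross-sectional area from continuity:
  A = Q / v = 1.90661 x 10^-9 / 37 = 5.153 x 10^-11 m^2
Diameter from circular cross-section:
  d = sqrt(4A / pi) * 10^6 (m -> um)
  d = sqrt(4 * 5.153 x 10^-11 / pi) * 10^6 = 8.1 um

8.1 um


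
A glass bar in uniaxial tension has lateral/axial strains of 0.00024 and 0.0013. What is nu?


Poisson's ratio: nu = lateral strain / axial strain
  nu = 0.00024 / 0.0013 = 0.1846

0.1846


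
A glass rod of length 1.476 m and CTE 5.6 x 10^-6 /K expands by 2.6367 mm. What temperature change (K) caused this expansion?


Rearrange dL = alpha * L0 * dT for dT:
  dT = dL / (alpha * L0)
  dL (m) = 2.6367 / 1000 = 0.0026367
  dT = 0.0026367 / ((5.6 x 10^-6) * 1.476) = 319.0 K

319.0 K


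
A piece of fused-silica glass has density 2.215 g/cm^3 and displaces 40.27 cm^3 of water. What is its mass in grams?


Rearrange rho = m / V:
  m = rho * V
  m = 2.215 * 40.27 = 89.198 g

89.198 g


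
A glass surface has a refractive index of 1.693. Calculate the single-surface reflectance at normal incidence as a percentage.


Fresnel reflectance at normal incidence:
  R = ((n - 1)/(n + 1))^2
  (n - 1)/(n + 1) = (1.693 - 1)/(1.693 + 1) = 0.257334
  R = 0.257334^2 = 0.0662208
  R(%) = 0.0662208 * 100 = 6.622%

6.622%


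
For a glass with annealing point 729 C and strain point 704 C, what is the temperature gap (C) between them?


Gap = T_anneal - T_strain:
  gap = 729 - 704 = 25 C

25 C


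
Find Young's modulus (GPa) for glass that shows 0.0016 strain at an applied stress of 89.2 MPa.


Young's modulus: E = stress / strain
  E = 89.2 MPa / 0.0016 = 55750 MPa
Convert to GPa: 55750 / 1000 = 55.75 GPa

55.75 GPa


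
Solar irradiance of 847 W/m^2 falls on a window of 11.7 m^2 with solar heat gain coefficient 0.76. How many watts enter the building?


Solar heat gain: Q = Area * SHGC * Irradiance
  Q = 11.7 * 0.76 * 847 = 7531.5 W

7531.5 W


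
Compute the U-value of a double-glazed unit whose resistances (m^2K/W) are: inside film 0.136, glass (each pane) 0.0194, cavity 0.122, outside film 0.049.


Total thermal resistance (series):
  R_total = R_in + R_glass + R_air + R_glass + R_out
  R_total = 0.136 + 0.0194 + 0.122 + 0.0194 + 0.049 = 0.3458 m^2K/W
U-value = 1 / R_total = 1 / 0.3458 = 2.892 W/m^2K

2.892 W/m^2K


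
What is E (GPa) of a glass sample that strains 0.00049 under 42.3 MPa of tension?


Young's modulus: E = stress / strain
  E = 42.3 MPa / 0.00049 = 86326.53 MPa
Convert to GPa: 86326.53 / 1000 = 86.33 GPa

86.33 GPa


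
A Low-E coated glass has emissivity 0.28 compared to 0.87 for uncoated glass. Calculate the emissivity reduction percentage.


Percentage reduction = (1 - coated/uncoated) * 100
  Ratio = 0.28 / 0.87 = 0.3218
  Reduction = (1 - 0.3218) * 100 = 67.8%

67.8%


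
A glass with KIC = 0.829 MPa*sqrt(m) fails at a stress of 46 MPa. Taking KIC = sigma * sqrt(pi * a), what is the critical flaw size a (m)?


Rearrange KIC = sigma * sqrt(pi * a):
  sqrt(pi * a) = KIC / sigma
  sqrt(pi * a) = 0.829 / 46 = 0.018022
  a = (KIC / sigma)^2 / pi
  a = 0.018022^2 / pi = 0.0001034 m

0.0001034 m


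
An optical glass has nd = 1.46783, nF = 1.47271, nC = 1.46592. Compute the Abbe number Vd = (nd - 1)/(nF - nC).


Abbe number formula: Vd = (nd - 1) / (nF - nC)
  nd - 1 = 1.46783 - 1 = 0.46783
  nF - nC = 1.47271 - 1.46592 = 0.00679
  Vd = 0.46783 / 0.00679 = 68.9

68.9


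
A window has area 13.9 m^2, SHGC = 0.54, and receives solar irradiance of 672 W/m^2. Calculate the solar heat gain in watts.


Solar heat gain: Q = Area * SHGC * Irradiance
  Q = 13.9 * 0.54 * 672 = 5044 W

5044 W


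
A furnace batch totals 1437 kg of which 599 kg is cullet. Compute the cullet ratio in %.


Cullet ratio = (cullet mass / total batch mass) * 100
  Ratio = 599 / 1437 * 100 = 41.68%

41.68%


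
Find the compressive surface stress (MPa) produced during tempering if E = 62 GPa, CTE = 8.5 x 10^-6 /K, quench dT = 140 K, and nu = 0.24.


Tempering stress: sigma = E * alpha * dT / (1 - nu)
  E (MPa) = 62 * 1000 = 62000
  Numerator = 62000 * (8.5 x 10^-6) * 140 = 73.78
  Denominator = 1 - 0.24 = 0.76
  sigma = 73.78 / 0.76 = 97.1 MPa

97.1 MPa


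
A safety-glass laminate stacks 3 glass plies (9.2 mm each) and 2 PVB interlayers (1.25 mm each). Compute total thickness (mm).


Total thickness = glass contribution + PVB contribution
  Glass: 3 * 9.2 = 27.6 mm
  PVB: 2 * 1.25 = 2.5 mm
  Total = 27.6 + 2.5 = 30.1 mm

30.1 mm


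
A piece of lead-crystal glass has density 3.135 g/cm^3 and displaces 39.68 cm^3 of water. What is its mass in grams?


Rearrange rho = m / V:
  m = rho * V
  m = 3.135 * 39.68 = 124.397 g

124.397 g


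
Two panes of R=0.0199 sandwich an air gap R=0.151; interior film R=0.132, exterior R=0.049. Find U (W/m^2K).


Total thermal resistance (series):
  R_total = R_in + R_glass + R_air + R_glass + R_out
  R_total = 0.132 + 0.0199 + 0.151 + 0.0199 + 0.049 = 0.3718 m^2K/W
U-value = 1 / R_total = 1 / 0.3718 = 2.69 W/m^2K

2.69 W/m^2K


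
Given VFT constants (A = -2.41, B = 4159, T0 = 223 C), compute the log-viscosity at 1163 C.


VFT equation: log(eta) = A + B / (T - T0)
  T - T0 = 1163 - 223 = 940
  B / (T - T0) = 4159 / 940 = 4.424
  log(eta) = -2.41 + 4.424 = 2.014

2.014


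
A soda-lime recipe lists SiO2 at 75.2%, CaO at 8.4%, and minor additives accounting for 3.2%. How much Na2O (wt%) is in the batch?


Pieces sum to 100%:
  Na2O = 100 - (SiO2 + CaO + others)
  Na2O = 100 - (75.2 + 8.4 + 3.2) = 13.2%

13.2%


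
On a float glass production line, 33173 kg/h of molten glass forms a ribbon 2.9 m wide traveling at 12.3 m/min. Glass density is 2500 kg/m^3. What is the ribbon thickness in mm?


Ribbon cross-section from mass balance:
  Volume rate = throughput / density = 33173 / 2500 = 13.2692 m^3/h
  thickness = volume rate / (speed * 60 * width), i.e.
  thickness = throughput / (60 * speed * width * density) * 1000
  thickness = 33173 / (60 * 12.3 * 2.9 * 2500) * 1000 = 6.2 mm

6.2 mm


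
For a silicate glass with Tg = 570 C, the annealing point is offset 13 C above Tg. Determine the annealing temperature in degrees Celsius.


The annealing temperature is Tg plus the offset:
  T_anneal = 570 + 13 = 583 C

583 C


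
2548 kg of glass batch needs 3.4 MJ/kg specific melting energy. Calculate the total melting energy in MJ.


Total energy = mass * specific energy
  E = 2548 * 3.4 = 8663.2 MJ

8663.2 MJ


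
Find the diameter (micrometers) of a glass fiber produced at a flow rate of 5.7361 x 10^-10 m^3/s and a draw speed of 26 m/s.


Cross-sectional area from continuity:
  A = Q / v = 5.7361 x 10^-10 / 26 = 2.206192 x 10^-11 m^2
Diameter from circular cross-section:
  d = sqrt(4A / pi) * 10^6 (m -> um)
  d = sqrt(4 * 2.206192 x 10^-11 / pi) * 10^6 = 5.3 um

5.3 um


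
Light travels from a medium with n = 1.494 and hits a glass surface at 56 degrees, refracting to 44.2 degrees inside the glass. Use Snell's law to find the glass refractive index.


Apply Snell's law: n1 * sin(theta1) = n2 * sin(theta2)
  n2 = n1 * sin(theta1) / sin(theta2)
  sin(56) = 0.829038
  sin(44.2) = 0.697165
  n2 = 1.494 * 0.829038 / 0.697165 = 1.7766

1.7766


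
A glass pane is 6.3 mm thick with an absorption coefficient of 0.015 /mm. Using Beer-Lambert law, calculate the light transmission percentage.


Beer-Lambert law: T = exp(-alpha * thickness)
  exponent = -0.015 * 6.3 = -0.0945
  T = exp(-0.0945) = 0.9098
  Percentage = 0.9098 * 100 = 90.98%

90.98%


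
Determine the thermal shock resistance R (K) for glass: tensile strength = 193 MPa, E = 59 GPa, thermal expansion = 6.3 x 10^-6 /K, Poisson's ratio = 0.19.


Thermal shock resistance: R = sigma * (1 - nu) / (E * alpha)
  Numerator = 193 * (1 - 0.19) = 156.33
  Denominator = 59 * 1000 * (6.3 x 10^-6) = 0.3717
  R = 156.33 / 0.3717 = 420.6 K

420.6 K


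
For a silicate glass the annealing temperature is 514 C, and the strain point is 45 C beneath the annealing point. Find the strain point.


Strain point = annealing point - difference:
  T_strain = 514 - 45 = 469 C

469 C


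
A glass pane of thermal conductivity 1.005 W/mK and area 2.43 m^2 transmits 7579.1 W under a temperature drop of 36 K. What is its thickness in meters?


Fourier's law: t = k * A * dT / Q
  t = 1.005 * 2.43 * 36 / 7579.1
  t = 87.9174 / 7579.1 = 0.0116 m

0.0116 m


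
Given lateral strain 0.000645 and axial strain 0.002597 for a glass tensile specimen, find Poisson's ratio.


Poisson's ratio: nu = lateral strain / axial strain
  nu = 0.000645 / 0.002597 = 0.2484

0.2484


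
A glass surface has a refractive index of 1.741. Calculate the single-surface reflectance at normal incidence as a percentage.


Fresnel reflectance at normal incidence:
  R = ((n - 1)/(n + 1))^2
  (n - 1)/(n + 1) = (1.741 - 1)/(1.741 + 1) = 0.270339
  R = 0.270339^2 = 0.0730832
  R(%) = 0.0730832 * 100 = 7.308%

7.308%


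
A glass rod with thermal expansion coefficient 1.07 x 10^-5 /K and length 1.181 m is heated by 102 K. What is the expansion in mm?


Thermal expansion formula: dL = alpha * L0 * dT
  dL = (1.07 x 10^-5) * 1.181 * 102 = 0.00128894 m
Convert to mm: 0.00128894 * 1000 = 1.2889 mm

1.2889 mm


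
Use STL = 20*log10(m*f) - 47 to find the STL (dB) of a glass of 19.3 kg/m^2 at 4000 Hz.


Mass law: STL = 20 * log10(m * f) - 47
  m * f = 19.3 * 4000 = 77200
  log10(77200) = 4.88762
  STL = 20 * 4.88762 - 47 = 97.7524 - 47 = 50.8 dB

50.8 dB


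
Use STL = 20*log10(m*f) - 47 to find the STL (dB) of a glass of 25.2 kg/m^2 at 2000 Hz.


Mass law: STL = 20 * log10(m * f) - 47
  m * f = 25.2 * 2000 = 50400
  log10(50400) = 4.70243
  STL = 20 * 4.70243 - 47 = 94.0486 - 47 = 47.0 dB

47.0 dB


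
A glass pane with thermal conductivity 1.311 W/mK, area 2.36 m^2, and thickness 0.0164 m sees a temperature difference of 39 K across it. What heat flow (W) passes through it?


Fourier's law: Q = k * A * dT / t
  Q = 1.311 * 2.36 * 39 / 0.0164
  Q = 120.66444 / 0.0164 = 7357.6 W

7357.6 W


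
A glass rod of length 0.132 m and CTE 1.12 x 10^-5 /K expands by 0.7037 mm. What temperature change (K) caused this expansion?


Rearrange dL = alpha * L0 * dT for dT:
  dT = dL / (alpha * L0)
  dL (m) = 0.7037 / 1000 = 0.0007037
  dT = 0.0007037 / ((1.12 x 10^-5) * 0.132) = 476.0 K

476.0 K


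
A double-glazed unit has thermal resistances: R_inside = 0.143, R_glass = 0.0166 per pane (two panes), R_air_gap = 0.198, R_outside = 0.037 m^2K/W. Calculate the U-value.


Total thermal resistance (series):
  R_total = R_in + R_glass + R_air + R_glass + R_out
  R_total = 0.143 + 0.0166 + 0.198 + 0.0166 + 0.037 = 0.4112 m^2K/W
U-value = 1 / R_total = 1 / 0.4112 = 2.432 W/m^2K

2.432 W/m^2K


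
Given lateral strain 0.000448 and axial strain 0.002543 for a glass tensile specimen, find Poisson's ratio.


Poisson's ratio: nu = lateral strain / axial strain
  nu = 0.000448 / 0.002543 = 0.1762

0.1762


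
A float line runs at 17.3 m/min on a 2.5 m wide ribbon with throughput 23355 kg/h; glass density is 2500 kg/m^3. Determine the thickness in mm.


Ribbon cross-section from mass balance:
  Volume rate = throughput / density = 23355 / 2500 = 9.342 m^3/h
  thickness = volume rate / (speed * 60 * width), i.e.
  thickness = throughput / (60 * speed * width * density) * 1000
  thickness = 23355 / (60 * 17.3 * 2.5 * 2500) * 1000 = 3.6 mm

3.6 mm


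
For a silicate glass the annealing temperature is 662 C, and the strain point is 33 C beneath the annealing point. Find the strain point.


Strain point = annealing point - difference:
  T_strain = 662 - 33 = 629 C

629 C


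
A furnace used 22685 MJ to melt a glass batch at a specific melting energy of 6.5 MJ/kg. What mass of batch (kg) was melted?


Rearrange E = m * s for m:
  m = E / s
  m = 22685 / 6.5 = 3490.0 kg

3490.0 kg


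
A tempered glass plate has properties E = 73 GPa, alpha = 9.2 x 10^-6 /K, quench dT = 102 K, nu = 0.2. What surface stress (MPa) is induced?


Tempering stress: sigma = E * alpha * dT / (1 - nu)
  E (MPa) = 73 * 1000 = 73000
  Numerator = 73000 * (9.2 x 10^-6) * 102 = 68.5032
  Denominator = 1 - 0.2 = 0.8
  sigma = 68.5032 / 0.8 = 85.6 MPa

85.6 MPa


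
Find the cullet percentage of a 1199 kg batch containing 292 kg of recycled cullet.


Cullet ratio = (cullet mass / total batch mass) * 100
  Ratio = 292 / 1199 * 100 = 24.35%

24.35%


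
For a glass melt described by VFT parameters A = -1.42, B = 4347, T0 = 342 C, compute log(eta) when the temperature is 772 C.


VFT equation: log(eta) = A + B / (T - T0)
  T - T0 = 772 - 342 = 430
  B / (T - T0) = 4347 / 430 = 10.109
  log(eta) = -1.42 + 10.109 = 8.689

8.689


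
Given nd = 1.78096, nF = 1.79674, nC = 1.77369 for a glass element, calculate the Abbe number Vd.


Abbe number formula: Vd = (nd - 1) / (nF - nC)
  nd - 1 = 1.78096 - 1 = 0.78096
  nF - nC = 1.79674 - 1.77369 = 0.02305
  Vd = 0.78096 / 0.02305 = 33.88

33.88


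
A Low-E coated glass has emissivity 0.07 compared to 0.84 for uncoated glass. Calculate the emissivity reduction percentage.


Percentage reduction = (1 - coated/uncoated) * 100
  Ratio = 0.07 / 0.84 = 0.0833
  Reduction = (1 - 0.0833) * 100 = 91.7%

91.7%


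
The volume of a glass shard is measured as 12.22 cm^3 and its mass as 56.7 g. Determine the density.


Use the definition of density:
  rho = mass / volume
  rho = 56.7 / 12.22 = 4.64 g/cm^3

4.64 g/cm^3


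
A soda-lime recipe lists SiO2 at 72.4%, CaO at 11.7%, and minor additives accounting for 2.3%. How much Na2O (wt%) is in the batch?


Pieces sum to 100%:
  Na2O = 100 - (SiO2 + CaO + others)
  Na2O = 100 - (72.4 + 11.7 + 2.3) = 13.6%

13.6%


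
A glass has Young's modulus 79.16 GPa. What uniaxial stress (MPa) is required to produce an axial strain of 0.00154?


Rearrange E = sigma / epsilon:
  sigma = E * epsilon
  E (MPa) = 79.16 * 1000 = 79160
  sigma = 79160 * 0.00154 = 121.91 MPa

121.91 MPa
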